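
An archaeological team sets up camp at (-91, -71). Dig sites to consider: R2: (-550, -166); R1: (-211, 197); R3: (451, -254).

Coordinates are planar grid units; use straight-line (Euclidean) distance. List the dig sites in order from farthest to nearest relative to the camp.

R3, R2, R1

Distances from the camp:
R3 (451, -254): 572.1
R2 (-550, -166): 468.7
R1 (-211, 197): 293.6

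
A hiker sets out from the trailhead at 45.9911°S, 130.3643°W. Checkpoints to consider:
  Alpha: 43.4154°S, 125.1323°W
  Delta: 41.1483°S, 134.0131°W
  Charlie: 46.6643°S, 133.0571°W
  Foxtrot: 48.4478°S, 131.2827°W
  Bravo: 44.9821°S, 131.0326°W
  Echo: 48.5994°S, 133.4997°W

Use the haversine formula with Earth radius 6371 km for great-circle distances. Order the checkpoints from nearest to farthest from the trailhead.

Distances from the trailhead:
Bravo 44.9821°S, 131.0326°W: 123.7 km
Charlie 46.6643°S, 133.0571°W: 219.9 km
Foxtrot 48.4478°S, 131.2827°W: 281.8 km
Echo 48.5994°S, 133.4997°W: 374.1 km
Alpha 43.4154°S, 125.1323°W: 502.8 km
Delta 41.1483°S, 134.0131°W: 613.3 km

Bravo, Charlie, Foxtrot, Echo, Alpha, Delta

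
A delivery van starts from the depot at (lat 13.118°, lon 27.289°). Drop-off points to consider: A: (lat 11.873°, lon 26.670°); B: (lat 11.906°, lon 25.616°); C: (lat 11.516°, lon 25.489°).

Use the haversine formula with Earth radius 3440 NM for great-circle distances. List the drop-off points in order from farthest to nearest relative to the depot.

C, B, A

Distances from the depot:
C (lat 11.516°, lon 25.489°): 142.8 NM
B (lat 11.906°, lon 25.616°): 122.1 NM
A (lat 11.873°, lon 26.670°): 83.1 NM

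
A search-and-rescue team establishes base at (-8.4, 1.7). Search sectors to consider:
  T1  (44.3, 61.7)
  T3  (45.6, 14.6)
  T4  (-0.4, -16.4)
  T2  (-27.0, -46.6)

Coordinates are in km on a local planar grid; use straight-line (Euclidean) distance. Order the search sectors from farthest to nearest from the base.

T1, T3, T2, T4

Distance from the base at (-8.4, 1.7) to each:
T1 (44.3, 61.7): 79.9 km
T3 (45.6, 14.6): 55.5 km
T2 (-27.0, -46.6): 51.8 km
T4 (-0.4, -16.4): 19.8 km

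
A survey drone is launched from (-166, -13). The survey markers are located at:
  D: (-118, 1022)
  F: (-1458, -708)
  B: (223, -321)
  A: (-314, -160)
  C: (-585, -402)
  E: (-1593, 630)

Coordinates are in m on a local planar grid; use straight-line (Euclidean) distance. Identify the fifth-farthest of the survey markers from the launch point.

Distance to each, sorted:
E: 1565.2 m
F: 1467.1 m
D: 1036.1 m
C: 571.7 m
B: 496.2 m
A: 208.6 m
The fifth-farthest is B at 496.2 m.

B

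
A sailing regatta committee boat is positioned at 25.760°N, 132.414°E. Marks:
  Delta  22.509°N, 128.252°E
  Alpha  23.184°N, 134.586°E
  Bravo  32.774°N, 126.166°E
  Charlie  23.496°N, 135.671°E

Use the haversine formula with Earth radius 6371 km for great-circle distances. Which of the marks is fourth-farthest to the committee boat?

Distance to each, sorted:
Bravo: 987.2 km
Delta: 555.8 km
Charlie: 414.4 km
Alpha: 361.0 km
The fourth-farthest is Alpha at 361.0 km.

Alpha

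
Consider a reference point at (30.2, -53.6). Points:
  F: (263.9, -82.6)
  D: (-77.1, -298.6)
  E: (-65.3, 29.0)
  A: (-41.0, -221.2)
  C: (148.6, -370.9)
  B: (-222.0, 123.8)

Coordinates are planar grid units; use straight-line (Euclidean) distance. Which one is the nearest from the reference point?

E

Distances from the reference point ((30.2, -53.6)):
E: 126.3
A: 182.1
F: 235.5
D: 267.5
B: 308.3
C: 338.7
The nearest is E at 126.3.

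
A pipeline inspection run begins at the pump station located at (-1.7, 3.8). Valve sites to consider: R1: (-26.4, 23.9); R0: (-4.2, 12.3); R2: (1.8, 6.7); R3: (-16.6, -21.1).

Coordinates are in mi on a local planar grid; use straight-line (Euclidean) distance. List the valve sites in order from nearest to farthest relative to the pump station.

R2, R0, R3, R1

Distance from the pump station at (-1.7, 3.8) to each:
R2 (1.8, 6.7): 4.5 mi
R0 (-4.2, 12.3): 8.9 mi
R3 (-16.6, -21.1): 29.0 mi
R1 (-26.4, 23.9): 31.8 mi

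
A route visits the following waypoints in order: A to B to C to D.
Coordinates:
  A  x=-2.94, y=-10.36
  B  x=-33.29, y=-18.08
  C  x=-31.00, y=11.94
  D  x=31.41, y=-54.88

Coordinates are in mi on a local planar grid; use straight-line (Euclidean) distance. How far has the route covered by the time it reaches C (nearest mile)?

61 mi

Leg distances:
A→B: 31.3 mi  (cumulative 31.3 mi)
B→C: 30.1 mi  (cumulative 61.4 mi)
Cumulative distance at C ≈ 61 mi.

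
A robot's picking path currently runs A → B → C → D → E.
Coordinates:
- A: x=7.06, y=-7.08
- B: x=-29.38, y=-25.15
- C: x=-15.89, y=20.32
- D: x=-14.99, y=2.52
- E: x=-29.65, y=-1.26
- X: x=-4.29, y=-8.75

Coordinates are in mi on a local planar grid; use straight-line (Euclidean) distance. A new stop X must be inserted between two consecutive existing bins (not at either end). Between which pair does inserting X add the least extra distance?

between A and B

Added distance for inserting X between each consecutive pair:
A–B: 0.8 mi
B–C: 13.8 mi
C–D: 29.0 mi
D–E: 26.8 mi
Smallest added distance is 0.8 mi, inserting between A and B.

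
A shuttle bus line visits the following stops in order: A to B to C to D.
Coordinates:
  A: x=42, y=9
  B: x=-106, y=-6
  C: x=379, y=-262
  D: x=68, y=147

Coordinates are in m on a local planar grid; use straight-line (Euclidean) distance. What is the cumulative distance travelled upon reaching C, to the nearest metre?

697 m

Leg distances:
A→B: 148.8 m  (cumulative 148.8 m)
B→C: 548.4 m  (cumulative 697.2 m)
Cumulative distance at C ≈ 697 m.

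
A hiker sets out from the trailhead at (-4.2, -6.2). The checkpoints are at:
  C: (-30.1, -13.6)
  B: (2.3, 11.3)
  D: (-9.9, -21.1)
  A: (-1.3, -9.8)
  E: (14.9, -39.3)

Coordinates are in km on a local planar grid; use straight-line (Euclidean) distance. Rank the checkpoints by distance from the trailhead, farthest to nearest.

E, C, B, D, A

Computing each straight-line distance from (-4.2, -6.2):
E (14.9, -39.3): 38.2 km
C (-30.1, -13.6): 26.9 km
B (2.3, 11.3): 18.7 km
D (-9.9, -21.1): 16.0 km
A (-1.3, -9.8): 4.6 km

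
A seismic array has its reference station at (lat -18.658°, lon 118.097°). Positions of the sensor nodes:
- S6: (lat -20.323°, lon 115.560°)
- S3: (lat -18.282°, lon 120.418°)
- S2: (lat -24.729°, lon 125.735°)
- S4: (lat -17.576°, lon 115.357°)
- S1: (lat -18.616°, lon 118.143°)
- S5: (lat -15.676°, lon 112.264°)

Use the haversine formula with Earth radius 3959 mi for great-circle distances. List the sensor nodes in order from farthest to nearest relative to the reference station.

Computing each great-circle distance from (lat -18.658°, lon 118.097°):
S2 (lat -24.729°, lon 125.735°): 645.0 mi
S5 (lat -15.676°, lon 112.264°): 436.7 mi
S6 (lat -20.323°, lon 115.560°): 201.4 mi
S4 (lat -17.576°, lon 115.357°): 194.9 mi
S3 (lat -18.282°, lon 120.418°): 154.3 mi
S1 (lat -18.616°, lon 118.143°): 4.2 mi

S2, S5, S6, S4, S3, S1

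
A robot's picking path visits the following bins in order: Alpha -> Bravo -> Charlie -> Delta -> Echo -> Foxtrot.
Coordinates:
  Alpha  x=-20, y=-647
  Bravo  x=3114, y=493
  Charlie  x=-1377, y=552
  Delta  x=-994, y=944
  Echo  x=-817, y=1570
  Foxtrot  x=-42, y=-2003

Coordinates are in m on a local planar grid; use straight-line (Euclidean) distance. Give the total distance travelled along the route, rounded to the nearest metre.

12681 m

Leg distances:
Alpha→Bravo: 3334.9 m  (cumulative 3334.9 m)
Bravo→Charlie: 4491.4 m  (cumulative 7826.3 m)
Charlie→Delta: 548.0 m  (cumulative 8374.3 m)
Delta→Echo: 650.5 m  (cumulative 9024.9 m)
Echo→Foxtrot: 3656.1 m  (cumulative 12681.0 m)
Total route length ≈ 12681 m.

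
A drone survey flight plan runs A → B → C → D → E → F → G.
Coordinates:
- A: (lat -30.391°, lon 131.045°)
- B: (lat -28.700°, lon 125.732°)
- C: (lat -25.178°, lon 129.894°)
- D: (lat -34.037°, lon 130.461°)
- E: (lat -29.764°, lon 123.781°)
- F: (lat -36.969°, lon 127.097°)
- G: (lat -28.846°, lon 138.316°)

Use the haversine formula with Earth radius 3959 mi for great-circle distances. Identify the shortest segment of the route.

A–B

Leg distances:
A→B: 340.0 mi
B→C: 353.4 mi
C→D: 613.1 mi
D→E: 490.4 mi
E→F: 533.3 mi
F→G: 858.3 mi
The shortest leg is A–B at 340.0 mi.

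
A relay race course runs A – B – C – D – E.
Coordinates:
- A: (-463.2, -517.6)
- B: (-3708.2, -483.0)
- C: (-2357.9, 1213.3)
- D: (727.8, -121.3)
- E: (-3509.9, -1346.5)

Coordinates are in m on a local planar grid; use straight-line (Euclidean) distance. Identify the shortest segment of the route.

B–C

Leg distances:
A→B: 3245.2 m
B→C: 2168.1 m
C→D: 3361.9 m
D→E: 4411.3 m
The shortest leg is B–C at 2168.1 m.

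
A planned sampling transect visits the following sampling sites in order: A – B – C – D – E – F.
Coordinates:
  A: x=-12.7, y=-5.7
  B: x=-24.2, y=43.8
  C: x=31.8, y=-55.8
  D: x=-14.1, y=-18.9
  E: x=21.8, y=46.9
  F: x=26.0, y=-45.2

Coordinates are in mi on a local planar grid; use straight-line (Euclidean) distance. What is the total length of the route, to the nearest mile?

Leg distances:
A→B: 50.8 mi  (cumulative 50.8 mi)
B→C: 114.3 mi  (cumulative 165.1 mi)
C→D: 58.9 mi  (cumulative 224.0 mi)
D→E: 75.0 mi  (cumulative 298.9 mi)
E→F: 92.2 mi  (cumulative 391.1 mi)
Total route length ≈ 391 mi.

391 mi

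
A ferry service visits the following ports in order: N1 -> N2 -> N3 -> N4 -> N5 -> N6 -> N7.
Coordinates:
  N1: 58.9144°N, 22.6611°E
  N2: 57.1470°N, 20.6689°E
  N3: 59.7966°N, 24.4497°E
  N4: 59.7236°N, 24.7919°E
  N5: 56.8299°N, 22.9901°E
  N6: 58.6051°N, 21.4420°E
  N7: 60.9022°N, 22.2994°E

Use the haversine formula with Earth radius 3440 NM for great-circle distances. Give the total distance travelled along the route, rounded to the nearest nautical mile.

Leg distances:
N1→N2: 123.6 NM  (cumulative 123.6 NM)
N2→N3: 198.4 NM  (cumulative 322.0 NM)
N3→N4: 11.2 NM  (cumulative 333.2 NM)
N4→N5: 182.8 NM  (cumulative 516.0 NM)
N5→N6: 117.6 NM  (cumulative 633.6 NM)
N6→N7: 140.3 NM  (cumulative 773.9 NM)
Total route length ≈ 774 NM.

774 NM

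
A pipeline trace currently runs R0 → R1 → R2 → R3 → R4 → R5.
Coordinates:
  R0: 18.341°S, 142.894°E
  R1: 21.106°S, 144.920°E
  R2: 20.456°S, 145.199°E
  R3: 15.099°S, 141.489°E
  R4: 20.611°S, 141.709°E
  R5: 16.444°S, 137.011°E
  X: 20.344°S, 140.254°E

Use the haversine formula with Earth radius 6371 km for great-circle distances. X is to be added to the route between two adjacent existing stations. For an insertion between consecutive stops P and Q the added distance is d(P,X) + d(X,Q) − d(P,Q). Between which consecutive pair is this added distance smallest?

Added distance for inserting X between each consecutive pair:
R0–R1: 474.5 km
R1–R2: 930.2 km
R2–R3: 399.8 km
R3–R4: 138.8 km
R4–R5: 28.7 km
Smallest added distance is 28.7 km, inserting between R4 and R5.

between R4 and R5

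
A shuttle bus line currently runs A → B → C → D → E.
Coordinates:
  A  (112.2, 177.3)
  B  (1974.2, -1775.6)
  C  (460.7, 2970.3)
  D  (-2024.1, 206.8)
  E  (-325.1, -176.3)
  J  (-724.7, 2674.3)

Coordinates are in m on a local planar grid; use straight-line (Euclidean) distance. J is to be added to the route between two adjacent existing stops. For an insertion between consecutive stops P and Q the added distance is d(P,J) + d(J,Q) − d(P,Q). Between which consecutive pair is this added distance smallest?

Added distance for inserting J between each consecutive pair:
A–B: 5139.6 m
B–C: 1444.8 m
C–D: 294.2 m
D–E: 3925.5 m
Smallest added distance is 294.2 m, inserting between C and D.

between C and D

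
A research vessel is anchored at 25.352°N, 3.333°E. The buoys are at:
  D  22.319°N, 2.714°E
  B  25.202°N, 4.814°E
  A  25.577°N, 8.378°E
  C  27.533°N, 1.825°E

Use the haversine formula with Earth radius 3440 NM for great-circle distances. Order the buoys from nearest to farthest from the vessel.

Distances from the vessel:
B 25.202°N, 4.814°E: 80.9 NM
C 27.533°N, 1.825°E: 154.0 NM
D 22.319°N, 2.714°E: 185.2 NM
A 25.577°N, 8.378°E: 273.8 NM

B, C, D, A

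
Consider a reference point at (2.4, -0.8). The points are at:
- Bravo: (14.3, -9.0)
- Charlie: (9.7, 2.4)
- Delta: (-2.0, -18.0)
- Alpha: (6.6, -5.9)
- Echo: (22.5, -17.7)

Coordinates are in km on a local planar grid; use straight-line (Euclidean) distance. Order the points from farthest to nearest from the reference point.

Distances from the reference point:
Echo (22.5, -17.7): 26.3 km
Delta (-2.0, -18.0): 17.8 km
Bravo (14.3, -9.0): 14.5 km
Charlie (9.7, 2.4): 8.0 km
Alpha (6.6, -5.9): 6.6 km

Echo, Delta, Bravo, Charlie, Alpha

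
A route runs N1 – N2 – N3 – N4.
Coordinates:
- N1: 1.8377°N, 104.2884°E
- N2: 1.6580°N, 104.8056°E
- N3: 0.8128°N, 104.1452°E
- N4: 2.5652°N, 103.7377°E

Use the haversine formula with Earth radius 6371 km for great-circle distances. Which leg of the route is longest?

N3–N4

Leg distances:
N1→N2: 60.9 km
N2→N3: 119.3 km
N3→N4: 200.1 km
The longest leg is N3–N4 at 200.1 km.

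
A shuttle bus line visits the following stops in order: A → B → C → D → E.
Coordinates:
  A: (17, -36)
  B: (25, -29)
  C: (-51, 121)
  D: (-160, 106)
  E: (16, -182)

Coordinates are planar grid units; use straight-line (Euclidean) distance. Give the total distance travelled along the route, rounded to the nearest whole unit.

Leg distances:
A→B: 10.6  (cumulative 10.6)
B→C: 168.2  (cumulative 178.8)
C→D: 110.0  (cumulative 288.8)
D→E: 337.5  (cumulative 626.3)
Total route length ≈ 626.

626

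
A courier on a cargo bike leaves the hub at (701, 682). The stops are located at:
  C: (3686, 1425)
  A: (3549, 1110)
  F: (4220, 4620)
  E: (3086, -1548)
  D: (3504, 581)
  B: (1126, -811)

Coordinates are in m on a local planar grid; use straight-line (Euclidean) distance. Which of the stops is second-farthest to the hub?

E

Distance to each, sorted:
F: 5281.2 m
E: 3265.1 m
C: 3076.1 m
A: 2880.0 m
D: 2804.8 m
B: 1552.3 m
The second-farthest is E at 3265.1 m.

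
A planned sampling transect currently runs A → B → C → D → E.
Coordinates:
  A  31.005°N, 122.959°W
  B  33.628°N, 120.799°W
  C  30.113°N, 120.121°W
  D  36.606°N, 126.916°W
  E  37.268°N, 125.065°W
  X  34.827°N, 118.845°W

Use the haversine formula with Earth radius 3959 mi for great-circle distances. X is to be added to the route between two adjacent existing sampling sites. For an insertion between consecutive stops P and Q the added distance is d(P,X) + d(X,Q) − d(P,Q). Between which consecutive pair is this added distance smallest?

between C and D

Added distance for inserting X between each consecutive pair:
A–B: 274.1 mi
B–C: 227.0 mi
C–D: 207.6 mi
D–E: 743.2 mi
Smallest added distance is 207.6 mi, inserting between C and D.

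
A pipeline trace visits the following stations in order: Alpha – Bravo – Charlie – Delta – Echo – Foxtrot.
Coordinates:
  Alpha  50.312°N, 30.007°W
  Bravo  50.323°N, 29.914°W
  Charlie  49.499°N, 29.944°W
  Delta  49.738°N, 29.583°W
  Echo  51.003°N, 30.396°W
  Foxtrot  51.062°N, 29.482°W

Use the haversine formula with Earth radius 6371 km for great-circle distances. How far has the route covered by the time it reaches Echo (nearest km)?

288 km

Leg distances:
Alpha→Bravo: 6.7 km  (cumulative 6.7 km)
Bravo→Charlie: 91.6 km  (cumulative 98.4 km)
Charlie→Delta: 37.2 km  (cumulative 135.5 km)
Delta→Echo: 152.0 km  (cumulative 287.6 km)
Cumulative distance at Echo ≈ 288 km.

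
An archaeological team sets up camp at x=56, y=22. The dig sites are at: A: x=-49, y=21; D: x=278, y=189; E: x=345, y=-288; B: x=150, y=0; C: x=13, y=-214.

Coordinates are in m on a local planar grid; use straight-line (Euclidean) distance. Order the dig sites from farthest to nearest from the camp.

E, D, C, A, B

Distances from the camp:
E x=345, y=-288: 423.8 m
D x=278, y=189: 277.8 m
C x=13, y=-214: 239.9 m
A x=-49, y=21: 105.0 m
B x=150, y=0: 96.5 m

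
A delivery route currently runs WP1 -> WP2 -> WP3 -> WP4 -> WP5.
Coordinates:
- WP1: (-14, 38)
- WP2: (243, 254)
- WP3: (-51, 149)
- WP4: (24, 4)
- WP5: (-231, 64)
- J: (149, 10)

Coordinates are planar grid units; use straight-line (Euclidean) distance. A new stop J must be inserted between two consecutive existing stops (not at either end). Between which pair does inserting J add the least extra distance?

Added distance for inserting J between each consecutive pair:
WP1–WP2: 91.2
WP2–WP3: 192.9
WP3–WP4: 205.5
WP4–WP5: 247.0
Smallest added distance is 91.2, inserting between WP1 and WP2.

between WP1 and WP2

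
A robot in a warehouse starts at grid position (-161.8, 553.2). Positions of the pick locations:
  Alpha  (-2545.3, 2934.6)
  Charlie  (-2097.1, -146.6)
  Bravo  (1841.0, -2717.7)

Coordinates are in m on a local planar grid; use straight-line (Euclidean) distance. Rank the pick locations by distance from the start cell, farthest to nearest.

Bravo, Alpha, Charlie

Computing each straight-line distance from (-161.8, 553.2):
Bravo (1841.0, -2717.7): 3835.4 m
Alpha (-2545.3, 2934.6): 3369.3 m
Charlie (-2097.1, -146.6): 2057.9 m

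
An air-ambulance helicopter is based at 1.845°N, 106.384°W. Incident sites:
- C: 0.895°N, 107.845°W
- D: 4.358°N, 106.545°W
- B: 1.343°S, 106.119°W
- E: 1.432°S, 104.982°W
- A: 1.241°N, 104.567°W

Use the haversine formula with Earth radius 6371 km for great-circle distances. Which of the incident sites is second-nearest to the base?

A

Distance to each, sorted:
C: 193.7 km
A: 212.8 km
D: 280.0 km
B: 355.7 km
E: 396.3 km
The second-nearest is A at 212.8 km.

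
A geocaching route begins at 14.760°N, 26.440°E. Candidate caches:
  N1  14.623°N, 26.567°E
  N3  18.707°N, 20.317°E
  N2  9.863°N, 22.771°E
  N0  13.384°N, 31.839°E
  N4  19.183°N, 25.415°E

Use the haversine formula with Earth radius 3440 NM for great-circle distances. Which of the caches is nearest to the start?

N1

Distance to each, sorted:
N1: 11.0 NM
N4: 272.0 NM
N0: 325.1 NM
N2: 364.3 NM
N3: 424.3 NM
The nearest is N1 at 11.0 NM.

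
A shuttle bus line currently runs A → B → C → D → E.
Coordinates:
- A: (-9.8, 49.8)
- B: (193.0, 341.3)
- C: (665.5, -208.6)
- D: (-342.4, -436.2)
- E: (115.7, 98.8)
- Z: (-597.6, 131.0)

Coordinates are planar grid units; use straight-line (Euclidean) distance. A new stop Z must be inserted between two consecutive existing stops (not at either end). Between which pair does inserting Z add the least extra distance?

between D and E

Added distance for inserting Z between each consecutive pair:
A–B: 1056.4
B–C: 1401.0
C–D: 896.6
D–E: 631.7
Smallest added distance is 631.7, inserting between D and E.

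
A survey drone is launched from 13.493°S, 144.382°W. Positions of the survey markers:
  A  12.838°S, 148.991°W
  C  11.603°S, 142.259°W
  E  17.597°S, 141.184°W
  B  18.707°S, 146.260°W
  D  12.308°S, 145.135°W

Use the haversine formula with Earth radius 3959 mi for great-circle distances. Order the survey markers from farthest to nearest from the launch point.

Distances from the launch point:
B 18.707°S, 146.260°W: 381.2 mi
E 17.597°S, 141.184°W: 354.6 mi
A 12.838°S, 148.991°W: 313.4 mi
C 11.603°S, 142.259°W: 193.8 mi
D 12.308°S, 145.135°W: 96.3 mi

B, E, A, C, D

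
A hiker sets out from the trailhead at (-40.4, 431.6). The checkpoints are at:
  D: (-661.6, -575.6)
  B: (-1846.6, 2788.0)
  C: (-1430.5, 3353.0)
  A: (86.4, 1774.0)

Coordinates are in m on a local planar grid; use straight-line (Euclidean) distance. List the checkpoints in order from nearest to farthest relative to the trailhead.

D, A, B, C

Computing each straight-line distance from (-40.4, 431.6):
D (-661.6, -575.6): 1183.4 m
A (86.4, 1774.0): 1348.4 m
B (-1846.6, 2788.0): 2969.0 m
C (-1430.5, 3353.0): 3235.3 m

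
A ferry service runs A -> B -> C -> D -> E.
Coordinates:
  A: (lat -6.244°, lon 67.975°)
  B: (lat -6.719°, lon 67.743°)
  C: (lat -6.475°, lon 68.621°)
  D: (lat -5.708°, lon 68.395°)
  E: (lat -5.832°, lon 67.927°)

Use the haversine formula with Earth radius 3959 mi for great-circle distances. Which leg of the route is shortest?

D–E

Leg distances:
A→B: 36.5 mi
B→C: 62.6 mi
C→D: 55.2 mi
D→E: 33.3 mi
The shortest leg is D–E at 33.3 mi.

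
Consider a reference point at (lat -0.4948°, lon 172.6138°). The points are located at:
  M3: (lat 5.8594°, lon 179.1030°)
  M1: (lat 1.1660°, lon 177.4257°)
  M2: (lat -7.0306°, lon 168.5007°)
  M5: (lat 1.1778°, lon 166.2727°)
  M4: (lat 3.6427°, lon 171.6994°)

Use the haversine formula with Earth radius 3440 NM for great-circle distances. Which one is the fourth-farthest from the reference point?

M1

Distance to each, sorted:
M3: 544.8 NM
M2: 463.3 NM
M5: 393.7 NM
M1: 305.6 NM
M4: 254.4 NM
The fourth-farthest is M1 at 305.6 NM.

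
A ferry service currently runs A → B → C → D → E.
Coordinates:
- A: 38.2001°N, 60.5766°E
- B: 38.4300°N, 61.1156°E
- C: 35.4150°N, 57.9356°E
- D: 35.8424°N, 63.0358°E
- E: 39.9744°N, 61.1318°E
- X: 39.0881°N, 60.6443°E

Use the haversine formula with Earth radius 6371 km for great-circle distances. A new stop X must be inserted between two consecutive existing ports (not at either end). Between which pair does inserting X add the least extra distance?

Added distance for inserting X between each consecutive pair:
A–B: 129.2 km
B–C: 118.9 km
C–D: 428.2 km
D–E: 36.3 km
Smallest added distance is 36.3 km, inserting between D and E.

between D and E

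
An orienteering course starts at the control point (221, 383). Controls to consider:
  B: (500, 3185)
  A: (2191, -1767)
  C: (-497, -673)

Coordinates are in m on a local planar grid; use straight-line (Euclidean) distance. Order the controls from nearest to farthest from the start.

C, B, A

Distances from the start:
C (-497, -673): 1277.0 m
B (500, 3185): 2815.9 m
A (2191, -1767): 2916.1 m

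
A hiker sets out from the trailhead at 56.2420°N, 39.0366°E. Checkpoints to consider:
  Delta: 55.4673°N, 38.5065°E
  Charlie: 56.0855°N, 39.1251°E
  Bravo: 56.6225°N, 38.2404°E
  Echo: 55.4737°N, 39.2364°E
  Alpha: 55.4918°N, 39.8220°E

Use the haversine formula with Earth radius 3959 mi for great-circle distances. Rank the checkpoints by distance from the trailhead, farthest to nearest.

Alpha, Delta, Echo, Bravo, Charlie

Distances from the trailhead:
Alpha 55.4918°N, 39.8220°E: 60.1 mi
Delta 55.4673°N, 38.5065°E: 57.3 mi
Echo 55.4737°N, 39.2364°E: 53.7 mi
Bravo 56.6225°N, 38.2404°E: 40.2 mi
Charlie 56.0855°N, 39.1251°E: 11.3 mi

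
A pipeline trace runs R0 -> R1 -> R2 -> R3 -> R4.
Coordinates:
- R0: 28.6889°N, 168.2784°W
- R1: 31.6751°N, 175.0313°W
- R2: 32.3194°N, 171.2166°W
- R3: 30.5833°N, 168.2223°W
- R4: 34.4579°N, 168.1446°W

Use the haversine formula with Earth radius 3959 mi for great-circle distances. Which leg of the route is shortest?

Leg distances:
R0→R1: 452.9 mi
R1→R2: 227.9 mi
R2→R3: 213.4 mi
R3→R4: 267.8 mi
The shortest leg is R2–R3 at 213.4 mi.

R2–R3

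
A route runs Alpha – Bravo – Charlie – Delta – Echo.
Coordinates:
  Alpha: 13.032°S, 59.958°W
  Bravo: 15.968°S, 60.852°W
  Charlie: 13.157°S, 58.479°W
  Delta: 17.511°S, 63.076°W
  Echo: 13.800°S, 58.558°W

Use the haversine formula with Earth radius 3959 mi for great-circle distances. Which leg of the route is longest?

Charlie–Delta

Leg distances:
Alpha→Bravo: 211.5 mi
Bravo→Charlie: 250.8 mi
Charlie→Delta: 429.3 mi
Delta→Echo: 395.1 mi
The longest leg is Charlie–Delta at 429.3 mi.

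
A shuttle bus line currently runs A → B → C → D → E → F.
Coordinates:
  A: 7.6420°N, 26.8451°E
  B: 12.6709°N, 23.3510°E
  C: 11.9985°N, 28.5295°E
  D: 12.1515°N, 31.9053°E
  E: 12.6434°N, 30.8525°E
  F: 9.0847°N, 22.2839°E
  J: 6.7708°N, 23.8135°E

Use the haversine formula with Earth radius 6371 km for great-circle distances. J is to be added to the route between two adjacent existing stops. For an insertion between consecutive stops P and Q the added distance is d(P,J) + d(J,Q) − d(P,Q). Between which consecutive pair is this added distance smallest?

between E and F

Added distance for inserting J between each consecutive pair:
A–B: 328.8 km
B–C: 868.6 km
C–D: 1480.7 km
D–E: 1953.8 km
E–F: 302.2 km
Smallest added distance is 302.2 km, inserting between E and F.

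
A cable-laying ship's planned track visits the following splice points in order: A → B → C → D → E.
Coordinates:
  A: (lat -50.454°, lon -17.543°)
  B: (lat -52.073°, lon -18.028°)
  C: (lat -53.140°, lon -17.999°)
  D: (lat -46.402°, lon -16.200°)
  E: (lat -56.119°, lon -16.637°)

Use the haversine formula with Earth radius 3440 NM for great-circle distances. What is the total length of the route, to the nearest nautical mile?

1157 NM

Leg distances:
A→B: 98.9 NM  (cumulative 98.9 NM)
B→C: 64.1 NM  (cumulative 163.0 NM)
C→D: 410.5 NM  (cumulative 573.4 NM)
D→E: 583.6 NM  (cumulative 1157.1 NM)
Total route length ≈ 1157 NM.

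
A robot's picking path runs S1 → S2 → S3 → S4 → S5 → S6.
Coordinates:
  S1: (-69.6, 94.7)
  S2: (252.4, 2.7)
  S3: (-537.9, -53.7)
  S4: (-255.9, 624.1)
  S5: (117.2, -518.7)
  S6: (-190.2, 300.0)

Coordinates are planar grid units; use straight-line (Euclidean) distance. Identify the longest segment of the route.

Leg distances:
S1→S2: 334.9
S2→S3: 792.3
S3→S4: 734.1
S4→S5: 1202.2
S5→S6: 874.5
The longest leg is S4–S5 at 1202.2.

S4–S5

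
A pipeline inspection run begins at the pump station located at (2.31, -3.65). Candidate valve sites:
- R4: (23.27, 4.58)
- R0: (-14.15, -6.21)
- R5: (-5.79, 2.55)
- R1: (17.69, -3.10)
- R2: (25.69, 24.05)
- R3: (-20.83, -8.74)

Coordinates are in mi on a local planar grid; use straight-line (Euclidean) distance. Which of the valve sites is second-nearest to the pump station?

Distance to each, sorted:
R5: 10.2 mi
R1: 15.4 mi
R0: 16.7 mi
R4: 22.5 mi
R3: 23.7 mi
R2: 36.2 mi
The second-nearest is R1 at 15.4 mi.

R1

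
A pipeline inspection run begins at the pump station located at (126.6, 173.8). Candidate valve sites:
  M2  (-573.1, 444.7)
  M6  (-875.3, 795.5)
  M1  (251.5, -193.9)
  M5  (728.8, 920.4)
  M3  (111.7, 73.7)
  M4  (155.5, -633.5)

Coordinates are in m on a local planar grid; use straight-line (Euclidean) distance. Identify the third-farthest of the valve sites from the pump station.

Distances from the pump station ((126.6, 173.8)):
M6: 1179.1 m
M5: 959.2 m
M4: 807.8 m
M2: 750.3 m
M1: 388.3 m
M3: 101.2 m
The third-farthest is M4 at 807.8 m.

M4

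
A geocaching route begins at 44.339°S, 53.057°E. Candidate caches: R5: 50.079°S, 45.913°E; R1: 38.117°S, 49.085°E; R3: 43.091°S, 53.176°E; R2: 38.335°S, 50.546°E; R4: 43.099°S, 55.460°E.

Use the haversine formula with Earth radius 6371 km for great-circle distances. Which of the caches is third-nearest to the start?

R2

Distances from the start (44.339°S, 53.057°E):
R3: 139.1 km
R4: 237.3 km
R2: 699.7 km
R1: 767.2 km
R5: 835.0 km
The third-nearest is R2 at 699.7 km.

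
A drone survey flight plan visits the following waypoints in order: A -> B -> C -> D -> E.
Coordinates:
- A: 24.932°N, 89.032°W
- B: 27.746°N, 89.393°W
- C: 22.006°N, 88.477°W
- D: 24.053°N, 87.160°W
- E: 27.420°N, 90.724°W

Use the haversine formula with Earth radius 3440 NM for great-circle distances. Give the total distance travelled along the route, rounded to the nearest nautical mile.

940 NM

Leg distances:
A→B: 170.1 NM  (cumulative 170.1 NM)
B→C: 348.2 NM  (cumulative 518.3 NM)
C→D: 142.8 NM  (cumulative 661.1 NM)
D→E: 279.3 NM  (cumulative 940.4 NM)
Total route length ≈ 940 NM.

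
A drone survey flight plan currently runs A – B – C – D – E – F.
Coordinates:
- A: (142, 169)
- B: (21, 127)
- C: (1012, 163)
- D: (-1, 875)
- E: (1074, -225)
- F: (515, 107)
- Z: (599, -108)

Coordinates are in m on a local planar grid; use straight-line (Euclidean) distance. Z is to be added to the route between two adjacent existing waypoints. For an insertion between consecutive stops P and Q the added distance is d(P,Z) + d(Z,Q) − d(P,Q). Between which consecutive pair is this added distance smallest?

between E and F

Added distance for inserting Z between each consecutive pair:
A–B: 1030.3 m
B–C: 126.3 m
C–D: 407.4 m
D–E: 102.8 m
E–F: 69.9 m
Smallest added distance is 69.9 m, inserting between E and F.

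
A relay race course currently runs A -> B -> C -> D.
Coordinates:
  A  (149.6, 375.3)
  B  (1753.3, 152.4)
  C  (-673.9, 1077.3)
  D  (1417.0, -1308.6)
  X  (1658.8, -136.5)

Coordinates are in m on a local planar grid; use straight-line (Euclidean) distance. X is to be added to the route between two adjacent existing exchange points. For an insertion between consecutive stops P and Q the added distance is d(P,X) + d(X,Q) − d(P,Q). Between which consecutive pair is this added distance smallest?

Added distance for inserting X between each consecutive pair:
A–B: 278.5 m
B–C: 336.1 m
C–D: 653.9 m
Smallest added distance is 278.5 m, inserting between A and B.

between A and B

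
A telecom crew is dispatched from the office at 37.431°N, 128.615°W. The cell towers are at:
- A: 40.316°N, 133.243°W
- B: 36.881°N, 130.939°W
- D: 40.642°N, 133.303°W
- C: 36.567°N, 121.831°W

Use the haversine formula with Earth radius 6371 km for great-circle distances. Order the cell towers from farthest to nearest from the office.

C, D, A, B

Distances from the office:
C 36.567°N, 121.831°W: 609.9 km
D 40.642°N, 133.303°W: 539.7 km
A 40.316°N, 133.243°W: 513.1 km
B 36.881°N, 130.939°W: 214.8 km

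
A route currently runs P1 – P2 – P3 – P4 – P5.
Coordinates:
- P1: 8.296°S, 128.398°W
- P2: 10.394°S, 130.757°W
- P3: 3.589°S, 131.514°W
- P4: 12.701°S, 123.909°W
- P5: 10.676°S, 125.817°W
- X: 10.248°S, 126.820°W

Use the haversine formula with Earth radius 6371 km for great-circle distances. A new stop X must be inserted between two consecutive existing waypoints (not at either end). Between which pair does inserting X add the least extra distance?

Added distance for inserting X between each consecutive pair:
P1–P2: 360.2 km
P2–P3: 573.3 km
P3–P4: 8.2 km
P4–P5: 231.5 km
Smallest added distance is 8.2 km, inserting between P3 and P4.

between P3 and P4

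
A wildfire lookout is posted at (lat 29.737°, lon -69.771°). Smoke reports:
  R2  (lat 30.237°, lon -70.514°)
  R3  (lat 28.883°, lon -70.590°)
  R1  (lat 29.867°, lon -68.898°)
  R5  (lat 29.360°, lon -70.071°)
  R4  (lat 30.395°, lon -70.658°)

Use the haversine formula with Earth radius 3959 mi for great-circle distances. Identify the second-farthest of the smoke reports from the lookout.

Distances from the lookout ((lat 29.737°, lon -69.771°)):
R3: 76.9 mi
R4: 69.9 mi
R2: 56.3 mi
R1: 53.1 mi
R5: 31.7 mi
The second-farthest is R4 at 69.9 mi.

R4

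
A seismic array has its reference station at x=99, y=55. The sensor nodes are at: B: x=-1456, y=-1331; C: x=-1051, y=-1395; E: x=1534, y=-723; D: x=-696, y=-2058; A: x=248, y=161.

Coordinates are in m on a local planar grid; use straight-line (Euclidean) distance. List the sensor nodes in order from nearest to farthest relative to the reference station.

Distances from the reference station:
A x=248, y=161: 182.9 m
E x=1534, y=-723: 1632.3 m
C x=-1051, y=-1395: 1850.7 m
B x=-1456, y=-1331: 2083.0 m
D x=-696, y=-2058: 2257.6 m

A, E, C, B, D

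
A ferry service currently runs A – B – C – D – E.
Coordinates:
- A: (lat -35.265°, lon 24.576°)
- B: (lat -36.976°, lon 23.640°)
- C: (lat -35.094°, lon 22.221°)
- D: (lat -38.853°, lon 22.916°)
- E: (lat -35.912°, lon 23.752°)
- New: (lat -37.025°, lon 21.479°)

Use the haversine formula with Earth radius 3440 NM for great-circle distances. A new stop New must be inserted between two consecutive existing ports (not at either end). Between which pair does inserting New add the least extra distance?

between C and D

Added distance for inserting New between each consecutive pair:
A–B: 174.9 NM
B–C: 92.7 NM
C–D: 22.4 NM
D–E: 76.6 NM
Smallest added distance is 22.4 NM, inserting between C and D.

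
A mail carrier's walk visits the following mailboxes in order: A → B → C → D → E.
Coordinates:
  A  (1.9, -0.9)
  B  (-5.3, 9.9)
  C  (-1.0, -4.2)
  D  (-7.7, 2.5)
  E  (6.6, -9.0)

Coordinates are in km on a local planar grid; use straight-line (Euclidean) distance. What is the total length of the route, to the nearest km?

Leg distances:
A→B: 13.0 km  (cumulative 13.0 km)
B→C: 14.7 km  (cumulative 27.7 km)
C→D: 9.5 km  (cumulative 37.2 km)
D→E: 18.4 km  (cumulative 55.5 km)
Total route length ≈ 56 km.

56 km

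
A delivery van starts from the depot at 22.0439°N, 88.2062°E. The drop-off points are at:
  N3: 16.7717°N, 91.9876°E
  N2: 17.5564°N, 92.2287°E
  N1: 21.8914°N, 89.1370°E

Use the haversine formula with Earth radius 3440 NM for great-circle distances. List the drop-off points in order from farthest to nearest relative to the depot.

Computing each great-circle distance from 22.0439°N, 88.2062°E:
N3 16.7717°N, 91.9876°E: 382.1 NM
N2 17.5564°N, 92.2287°E: 352.4 NM
N1 21.8914°N, 89.1370°E: 52.6 NM

N3, N2, N1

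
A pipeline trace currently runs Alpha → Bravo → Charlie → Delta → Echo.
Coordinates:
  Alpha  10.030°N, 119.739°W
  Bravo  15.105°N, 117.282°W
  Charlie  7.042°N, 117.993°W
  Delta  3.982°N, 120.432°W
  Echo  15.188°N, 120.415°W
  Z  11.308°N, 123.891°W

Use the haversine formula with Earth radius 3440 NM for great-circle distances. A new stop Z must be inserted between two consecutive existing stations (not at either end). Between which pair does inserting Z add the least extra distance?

Added distance for inserting Z between each consecutive pair:
Alpha–Bravo: 368.2 NM
Bravo–Charlie: 395.9 NM
Charlie–Delta: 684.4 NM
Delta–Echo: 121.8 NM
Smallest added distance is 121.8 NM, inserting between Delta and Echo.

between Delta and Echo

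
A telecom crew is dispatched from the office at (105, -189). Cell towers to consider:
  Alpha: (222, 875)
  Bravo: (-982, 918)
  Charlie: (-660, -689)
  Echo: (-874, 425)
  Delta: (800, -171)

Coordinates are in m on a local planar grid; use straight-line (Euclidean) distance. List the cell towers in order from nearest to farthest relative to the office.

Delta, Charlie, Alpha, Echo, Bravo

Distance from the office at (105, -189) to each:
Delta (800, -171): 695.2 m
Charlie (-660, -689): 913.9 m
Alpha (222, 875): 1070.4 m
Echo (-874, 425): 1155.6 m
Bravo (-982, 918): 1551.5 m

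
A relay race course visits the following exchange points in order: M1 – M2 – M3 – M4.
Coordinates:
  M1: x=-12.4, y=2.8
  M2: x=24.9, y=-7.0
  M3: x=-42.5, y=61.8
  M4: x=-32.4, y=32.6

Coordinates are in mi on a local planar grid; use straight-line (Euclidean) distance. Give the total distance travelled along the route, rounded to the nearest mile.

166 mi

Leg distances:
M1→M2: 38.6 mi  (cumulative 38.6 mi)
M2→M3: 96.3 mi  (cumulative 134.9 mi)
M3→M4: 30.9 mi  (cumulative 165.8 mi)
Total route length ≈ 166 mi.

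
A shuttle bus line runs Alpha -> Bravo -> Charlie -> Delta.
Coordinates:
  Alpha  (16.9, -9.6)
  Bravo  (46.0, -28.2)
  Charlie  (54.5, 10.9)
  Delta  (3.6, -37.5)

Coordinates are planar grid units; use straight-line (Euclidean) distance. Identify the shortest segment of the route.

Leg distances:
Alpha→Bravo: 34.5
Bravo→Charlie: 40.0
Charlie→Delta: 70.2
The shortest leg is Alpha–Bravo at 34.5.

Alpha–Bravo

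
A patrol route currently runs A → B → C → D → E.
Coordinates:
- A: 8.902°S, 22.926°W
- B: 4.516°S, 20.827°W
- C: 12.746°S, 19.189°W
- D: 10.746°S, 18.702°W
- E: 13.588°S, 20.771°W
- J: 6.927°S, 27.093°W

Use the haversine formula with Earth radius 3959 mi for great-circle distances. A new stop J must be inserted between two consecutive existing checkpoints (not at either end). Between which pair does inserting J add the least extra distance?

Added distance for inserting J between each consecutive pair:
A–B: 442.5 mi
B–C: 553.8 mi
C–D: 1160.1 mi
D–E: 1019.2 mi
Smallest added distance is 442.5 mi, inserting between A and B.

between A and B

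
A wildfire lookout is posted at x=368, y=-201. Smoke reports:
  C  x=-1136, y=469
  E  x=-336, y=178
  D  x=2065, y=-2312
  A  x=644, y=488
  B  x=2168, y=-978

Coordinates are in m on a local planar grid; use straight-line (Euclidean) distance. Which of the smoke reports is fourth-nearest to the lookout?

B

Distances from the lookout (x=368, y=-201):
A: 742.2 m
E: 799.5 m
C: 1646.5 m
B: 1960.5 m
D: 2708.5 m
The fourth-nearest is B at 1960.5 m.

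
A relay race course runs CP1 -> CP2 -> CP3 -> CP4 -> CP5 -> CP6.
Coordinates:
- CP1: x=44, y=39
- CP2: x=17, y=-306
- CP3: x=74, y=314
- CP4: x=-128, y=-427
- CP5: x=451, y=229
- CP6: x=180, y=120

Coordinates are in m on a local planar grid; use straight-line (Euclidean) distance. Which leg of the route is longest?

CP4–CP5

Leg distances:
CP1→CP2: 346.1 m
CP2→CP3: 622.6 m
CP3→CP4: 768.0 m
CP4→CP5: 875.0 m
CP5→CP6: 292.1 m
The longest leg is CP4–CP5 at 875.0 m.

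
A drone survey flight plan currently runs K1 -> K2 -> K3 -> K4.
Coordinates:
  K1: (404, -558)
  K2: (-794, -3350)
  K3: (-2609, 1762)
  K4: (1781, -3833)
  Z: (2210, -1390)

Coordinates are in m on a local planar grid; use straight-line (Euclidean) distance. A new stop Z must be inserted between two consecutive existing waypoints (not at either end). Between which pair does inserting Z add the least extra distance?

Added distance for inserting Z between each consecutive pair:
K1–K2: 2537.1 m
K2–K3: 3920.5 m
K3–K4: 1127.0 m
Smallest added distance is 1127.0 m, inserting between K3 and K4.

between K3 and K4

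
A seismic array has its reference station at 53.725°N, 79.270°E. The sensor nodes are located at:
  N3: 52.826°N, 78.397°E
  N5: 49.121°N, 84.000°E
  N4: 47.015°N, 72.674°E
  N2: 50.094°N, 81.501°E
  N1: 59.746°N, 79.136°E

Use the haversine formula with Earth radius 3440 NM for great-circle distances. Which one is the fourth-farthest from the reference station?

N2

Distances from the reference station (53.725°N, 79.270°E):
N4: 475.0 NM
N1: 361.5 NM
N5: 328.1 NM
N2: 233.1 NM
N3: 62.4 NM
The fourth-farthest is N2 at 233.1 NM.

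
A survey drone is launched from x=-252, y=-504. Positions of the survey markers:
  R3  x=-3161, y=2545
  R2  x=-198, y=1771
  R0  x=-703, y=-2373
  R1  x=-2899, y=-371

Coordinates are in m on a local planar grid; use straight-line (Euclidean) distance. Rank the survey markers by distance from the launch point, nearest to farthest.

R0, R2, R1, R3

Distances from the launch point:
R0 x=-703, y=-2373: 1922.6 m
R2 x=-198, y=1771: 2275.6 m
R1 x=-2899, y=-371: 2650.3 m
R3 x=-3161, y=2545: 4214.1 m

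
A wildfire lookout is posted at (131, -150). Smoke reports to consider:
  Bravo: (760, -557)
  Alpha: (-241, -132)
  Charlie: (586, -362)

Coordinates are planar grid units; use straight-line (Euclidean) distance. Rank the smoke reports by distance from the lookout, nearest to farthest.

Alpha, Charlie, Bravo

Distance from the lookout at (131, -150) to each:
Alpha (-241, -132): 372.4
Charlie (586, -362): 502.0
Bravo (760, -557): 749.2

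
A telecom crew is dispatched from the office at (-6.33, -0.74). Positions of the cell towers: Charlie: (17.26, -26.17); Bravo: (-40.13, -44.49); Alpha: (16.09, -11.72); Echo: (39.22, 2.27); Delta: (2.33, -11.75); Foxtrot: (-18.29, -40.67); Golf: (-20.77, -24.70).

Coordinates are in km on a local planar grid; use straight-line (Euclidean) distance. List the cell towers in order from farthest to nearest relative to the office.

Distances from the office:
Bravo (-40.13, -44.49): 55.3 km
Echo (39.22, 2.27): 45.6 km
Foxtrot (-18.29, -40.67): 41.7 km
Charlie (17.26, -26.17): 34.7 km
Golf (-20.77, -24.70): 28.0 km
Alpha (16.09, -11.72): 25.0 km
Delta (2.33, -11.75): 14.0 km

Bravo, Echo, Foxtrot, Charlie, Golf, Alpha, Delta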